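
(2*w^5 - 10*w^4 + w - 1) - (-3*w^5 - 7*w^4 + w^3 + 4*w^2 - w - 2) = 5*w^5 - 3*w^4 - w^3 - 4*w^2 + 2*w + 1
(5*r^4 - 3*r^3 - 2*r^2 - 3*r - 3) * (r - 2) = 5*r^5 - 13*r^4 + 4*r^3 + r^2 + 3*r + 6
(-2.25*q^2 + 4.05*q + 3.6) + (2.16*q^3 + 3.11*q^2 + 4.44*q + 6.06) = 2.16*q^3 + 0.86*q^2 + 8.49*q + 9.66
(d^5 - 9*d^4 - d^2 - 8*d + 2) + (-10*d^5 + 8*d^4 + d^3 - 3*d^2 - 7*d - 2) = -9*d^5 - d^4 + d^3 - 4*d^2 - 15*d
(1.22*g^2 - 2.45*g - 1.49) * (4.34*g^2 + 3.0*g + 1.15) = 5.2948*g^4 - 6.973*g^3 - 12.4136*g^2 - 7.2875*g - 1.7135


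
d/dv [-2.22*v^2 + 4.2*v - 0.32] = 4.2 - 4.44*v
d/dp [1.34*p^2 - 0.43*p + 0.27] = 2.68*p - 0.43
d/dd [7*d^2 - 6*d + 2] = 14*d - 6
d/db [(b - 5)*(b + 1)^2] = 3*(b - 3)*(b + 1)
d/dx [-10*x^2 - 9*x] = -20*x - 9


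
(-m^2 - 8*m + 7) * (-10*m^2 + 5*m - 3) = 10*m^4 + 75*m^3 - 107*m^2 + 59*m - 21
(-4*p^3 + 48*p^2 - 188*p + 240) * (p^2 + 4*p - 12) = -4*p^5 + 32*p^4 + 52*p^3 - 1088*p^2 + 3216*p - 2880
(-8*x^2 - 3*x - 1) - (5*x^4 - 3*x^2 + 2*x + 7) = -5*x^4 - 5*x^2 - 5*x - 8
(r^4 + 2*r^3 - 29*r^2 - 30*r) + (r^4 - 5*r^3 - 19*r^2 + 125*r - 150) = 2*r^4 - 3*r^3 - 48*r^2 + 95*r - 150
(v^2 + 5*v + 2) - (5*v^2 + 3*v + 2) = -4*v^2 + 2*v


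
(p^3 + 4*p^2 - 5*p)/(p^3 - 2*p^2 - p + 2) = p*(p + 5)/(p^2 - p - 2)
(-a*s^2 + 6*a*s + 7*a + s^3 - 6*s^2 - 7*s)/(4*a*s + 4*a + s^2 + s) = (-a*s + 7*a + s^2 - 7*s)/(4*a + s)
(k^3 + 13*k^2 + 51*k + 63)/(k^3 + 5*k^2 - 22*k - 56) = (k^2 + 6*k + 9)/(k^2 - 2*k - 8)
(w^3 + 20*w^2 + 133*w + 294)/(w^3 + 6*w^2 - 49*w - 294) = (w + 7)/(w - 7)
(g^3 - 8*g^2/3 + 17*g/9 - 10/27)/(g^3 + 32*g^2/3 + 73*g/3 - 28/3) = (9*g^2 - 21*g + 10)/(9*(g^2 + 11*g + 28))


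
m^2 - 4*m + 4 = (m - 2)^2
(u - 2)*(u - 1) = u^2 - 3*u + 2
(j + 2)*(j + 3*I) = j^2 + 2*j + 3*I*j + 6*I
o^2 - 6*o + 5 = (o - 5)*(o - 1)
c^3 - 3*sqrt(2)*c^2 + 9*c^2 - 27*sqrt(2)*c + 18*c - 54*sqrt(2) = (c + 3)*(c + 6)*(c - 3*sqrt(2))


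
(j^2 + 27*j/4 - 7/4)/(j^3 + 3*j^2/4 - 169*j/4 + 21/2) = 1/(j - 6)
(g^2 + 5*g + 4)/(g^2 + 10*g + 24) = (g + 1)/(g + 6)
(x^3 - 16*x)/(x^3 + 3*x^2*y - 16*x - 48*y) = x/(x + 3*y)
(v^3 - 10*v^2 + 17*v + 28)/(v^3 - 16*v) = (v^2 - 6*v - 7)/(v*(v + 4))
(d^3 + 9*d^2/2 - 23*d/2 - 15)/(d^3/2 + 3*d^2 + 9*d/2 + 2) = (2*d^2 + 7*d - 30)/(d^2 + 5*d + 4)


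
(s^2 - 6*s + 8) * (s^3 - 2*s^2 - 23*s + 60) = s^5 - 8*s^4 - 3*s^3 + 182*s^2 - 544*s + 480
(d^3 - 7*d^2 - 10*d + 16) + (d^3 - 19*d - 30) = 2*d^3 - 7*d^2 - 29*d - 14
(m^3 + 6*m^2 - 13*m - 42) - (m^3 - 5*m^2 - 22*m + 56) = 11*m^2 + 9*m - 98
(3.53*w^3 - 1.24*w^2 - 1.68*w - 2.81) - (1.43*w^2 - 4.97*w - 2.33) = 3.53*w^3 - 2.67*w^2 + 3.29*w - 0.48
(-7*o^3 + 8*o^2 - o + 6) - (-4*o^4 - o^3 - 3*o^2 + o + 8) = 4*o^4 - 6*o^3 + 11*o^2 - 2*o - 2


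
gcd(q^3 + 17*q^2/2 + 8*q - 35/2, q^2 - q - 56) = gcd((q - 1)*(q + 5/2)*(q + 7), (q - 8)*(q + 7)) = q + 7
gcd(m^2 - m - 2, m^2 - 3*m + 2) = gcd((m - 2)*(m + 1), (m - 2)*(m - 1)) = m - 2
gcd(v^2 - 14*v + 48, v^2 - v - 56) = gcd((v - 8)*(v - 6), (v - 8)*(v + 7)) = v - 8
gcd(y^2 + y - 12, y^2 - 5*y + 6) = y - 3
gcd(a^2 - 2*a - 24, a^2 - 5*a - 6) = a - 6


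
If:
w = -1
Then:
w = -1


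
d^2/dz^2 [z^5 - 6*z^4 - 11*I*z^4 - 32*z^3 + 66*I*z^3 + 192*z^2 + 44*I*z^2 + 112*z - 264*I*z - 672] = 20*z^3 + z^2*(-72 - 132*I) + z*(-192 + 396*I) + 384 + 88*I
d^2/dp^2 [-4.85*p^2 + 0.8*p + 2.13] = -9.70000000000000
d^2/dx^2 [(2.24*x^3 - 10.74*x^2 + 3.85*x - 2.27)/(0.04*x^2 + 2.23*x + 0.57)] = (24.104784*x^3 + 18.531024*x^2 + 2.625072*x - 39.239776)/(6.4e-5*x^6 + 0.010704*x^5 + 0.599484*x^4 + 11.394631*x^3 + 8.542647*x^2 + 2.173581*x + 0.185193)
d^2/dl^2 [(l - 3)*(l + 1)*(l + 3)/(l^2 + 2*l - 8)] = 2*(l^3 - 51*l^2 - 78*l - 188)/(l^6 + 6*l^5 - 12*l^4 - 88*l^3 + 96*l^2 + 384*l - 512)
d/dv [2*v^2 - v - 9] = 4*v - 1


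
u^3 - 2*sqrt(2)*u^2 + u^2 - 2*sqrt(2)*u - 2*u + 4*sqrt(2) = (u - 1)*(u + 2)*(u - 2*sqrt(2))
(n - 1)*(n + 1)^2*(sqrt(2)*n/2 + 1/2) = sqrt(2)*n^4/2 + n^3/2 + sqrt(2)*n^3/2 - sqrt(2)*n^2/2 + n^2/2 - sqrt(2)*n/2 - n/2 - 1/2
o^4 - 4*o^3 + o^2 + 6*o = o*(o - 3)*(o - 2)*(o + 1)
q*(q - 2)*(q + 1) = q^3 - q^2 - 2*q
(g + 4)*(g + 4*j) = g^2 + 4*g*j + 4*g + 16*j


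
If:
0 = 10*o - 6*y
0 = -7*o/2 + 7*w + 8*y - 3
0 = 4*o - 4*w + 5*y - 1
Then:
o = 57/377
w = 163/754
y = 95/377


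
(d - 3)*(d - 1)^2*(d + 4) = d^4 - d^3 - 13*d^2 + 25*d - 12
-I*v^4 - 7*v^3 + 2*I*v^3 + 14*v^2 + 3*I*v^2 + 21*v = v*(v - 3)*(v - 7*I)*(-I*v - I)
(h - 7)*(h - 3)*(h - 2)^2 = h^4 - 14*h^3 + 65*h^2 - 124*h + 84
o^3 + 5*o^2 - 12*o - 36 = (o - 3)*(o + 2)*(o + 6)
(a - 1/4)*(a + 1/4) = a^2 - 1/16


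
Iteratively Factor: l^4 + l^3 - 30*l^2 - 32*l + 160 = (l - 5)*(l^3 + 6*l^2 - 32) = (l - 5)*(l + 4)*(l^2 + 2*l - 8) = (l - 5)*(l - 2)*(l + 4)*(l + 4)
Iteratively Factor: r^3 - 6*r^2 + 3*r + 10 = (r - 2)*(r^2 - 4*r - 5) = (r - 2)*(r + 1)*(r - 5)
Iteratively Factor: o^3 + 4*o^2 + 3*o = (o)*(o^2 + 4*o + 3) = o*(o + 3)*(o + 1)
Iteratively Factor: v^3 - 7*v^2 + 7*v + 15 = (v - 3)*(v^2 - 4*v - 5) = (v - 5)*(v - 3)*(v + 1)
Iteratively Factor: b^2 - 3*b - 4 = (b - 4)*(b + 1)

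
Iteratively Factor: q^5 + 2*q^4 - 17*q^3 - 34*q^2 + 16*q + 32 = (q + 4)*(q^4 - 2*q^3 - 9*q^2 + 2*q + 8) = (q - 4)*(q + 4)*(q^3 + 2*q^2 - q - 2) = (q - 4)*(q + 1)*(q + 4)*(q^2 + q - 2) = (q - 4)*(q + 1)*(q + 2)*(q + 4)*(q - 1)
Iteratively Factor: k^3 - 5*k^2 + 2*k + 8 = (k + 1)*(k^2 - 6*k + 8) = (k - 2)*(k + 1)*(k - 4)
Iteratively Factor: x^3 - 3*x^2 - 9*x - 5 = (x + 1)*(x^2 - 4*x - 5) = (x - 5)*(x + 1)*(x + 1)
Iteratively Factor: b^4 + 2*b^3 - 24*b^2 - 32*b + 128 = (b - 2)*(b^3 + 4*b^2 - 16*b - 64) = (b - 2)*(b + 4)*(b^2 - 16) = (b - 4)*(b - 2)*(b + 4)*(b + 4)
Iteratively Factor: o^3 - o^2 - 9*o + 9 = (o + 3)*(o^2 - 4*o + 3) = (o - 3)*(o + 3)*(o - 1)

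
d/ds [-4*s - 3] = -4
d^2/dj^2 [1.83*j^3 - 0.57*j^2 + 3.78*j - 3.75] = 10.98*j - 1.14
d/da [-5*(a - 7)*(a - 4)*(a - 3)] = -15*a^2 + 140*a - 305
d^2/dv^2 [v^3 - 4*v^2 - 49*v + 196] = 6*v - 8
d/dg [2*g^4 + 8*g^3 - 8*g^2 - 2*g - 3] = 8*g^3 + 24*g^2 - 16*g - 2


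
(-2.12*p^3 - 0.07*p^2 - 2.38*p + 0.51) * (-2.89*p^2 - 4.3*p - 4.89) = 6.1268*p^5 + 9.3183*p^4 + 17.546*p^3 + 9.1024*p^2 + 9.4452*p - 2.4939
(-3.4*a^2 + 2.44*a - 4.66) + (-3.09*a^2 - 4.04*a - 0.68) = -6.49*a^2 - 1.6*a - 5.34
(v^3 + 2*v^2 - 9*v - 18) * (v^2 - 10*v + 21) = v^5 - 8*v^4 - 8*v^3 + 114*v^2 - 9*v - 378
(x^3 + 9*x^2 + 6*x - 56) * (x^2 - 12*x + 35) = x^5 - 3*x^4 - 67*x^3 + 187*x^2 + 882*x - 1960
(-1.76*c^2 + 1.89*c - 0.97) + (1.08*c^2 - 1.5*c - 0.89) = -0.68*c^2 + 0.39*c - 1.86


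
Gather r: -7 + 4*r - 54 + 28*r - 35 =32*r - 96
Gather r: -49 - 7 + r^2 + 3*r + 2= r^2 + 3*r - 54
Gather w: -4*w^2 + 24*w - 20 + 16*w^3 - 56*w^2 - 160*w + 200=16*w^3 - 60*w^2 - 136*w + 180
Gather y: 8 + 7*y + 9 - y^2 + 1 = -y^2 + 7*y + 18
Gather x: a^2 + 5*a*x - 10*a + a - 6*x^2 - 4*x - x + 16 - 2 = a^2 - 9*a - 6*x^2 + x*(5*a - 5) + 14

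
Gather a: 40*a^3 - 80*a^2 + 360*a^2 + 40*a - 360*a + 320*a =40*a^3 + 280*a^2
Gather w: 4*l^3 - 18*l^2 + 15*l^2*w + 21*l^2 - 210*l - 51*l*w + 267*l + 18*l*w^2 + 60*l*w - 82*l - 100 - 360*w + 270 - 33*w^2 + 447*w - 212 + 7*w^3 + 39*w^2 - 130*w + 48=4*l^3 + 3*l^2 - 25*l + 7*w^3 + w^2*(18*l + 6) + w*(15*l^2 + 9*l - 43) + 6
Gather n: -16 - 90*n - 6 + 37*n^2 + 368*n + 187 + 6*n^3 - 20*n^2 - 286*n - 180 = 6*n^3 + 17*n^2 - 8*n - 15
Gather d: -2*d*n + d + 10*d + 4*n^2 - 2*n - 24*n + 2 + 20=d*(11 - 2*n) + 4*n^2 - 26*n + 22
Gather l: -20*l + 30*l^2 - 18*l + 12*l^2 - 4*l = 42*l^2 - 42*l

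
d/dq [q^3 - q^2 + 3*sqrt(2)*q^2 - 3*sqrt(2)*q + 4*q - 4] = 3*q^2 - 2*q + 6*sqrt(2)*q - 3*sqrt(2) + 4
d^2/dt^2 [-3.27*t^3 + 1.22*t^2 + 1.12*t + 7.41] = 2.44 - 19.62*t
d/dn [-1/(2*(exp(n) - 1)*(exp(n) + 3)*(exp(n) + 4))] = ((exp(n) - 1)*(exp(n) + 3) + (exp(n) - 1)*(exp(n) + 4) + (exp(n) + 3)*(exp(n) + 4))/(8*(exp(n) + 3)^2*(exp(n) + 4)^2*sinh(n/2)^2)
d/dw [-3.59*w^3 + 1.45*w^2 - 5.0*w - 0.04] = -10.77*w^2 + 2.9*w - 5.0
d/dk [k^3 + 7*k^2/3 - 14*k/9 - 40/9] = 3*k^2 + 14*k/3 - 14/9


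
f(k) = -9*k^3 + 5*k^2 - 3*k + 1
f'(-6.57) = -1234.15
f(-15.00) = 31546.00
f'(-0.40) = -11.32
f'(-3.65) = -399.21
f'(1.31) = -36.23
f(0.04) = 0.89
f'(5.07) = -646.33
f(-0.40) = 3.58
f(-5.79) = 1932.93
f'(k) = -27*k^2 + 10*k - 3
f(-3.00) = 298.00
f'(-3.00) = -276.00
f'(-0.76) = -26.20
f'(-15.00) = -6228.00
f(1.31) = -14.58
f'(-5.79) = -966.05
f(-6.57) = 2788.88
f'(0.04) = -2.64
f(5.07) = -1058.60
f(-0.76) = 10.12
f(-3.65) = 516.21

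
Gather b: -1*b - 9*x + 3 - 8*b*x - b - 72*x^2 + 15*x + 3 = b*(-8*x - 2) - 72*x^2 + 6*x + 6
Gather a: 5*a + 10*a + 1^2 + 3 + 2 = 15*a + 6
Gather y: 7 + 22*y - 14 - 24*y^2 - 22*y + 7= -24*y^2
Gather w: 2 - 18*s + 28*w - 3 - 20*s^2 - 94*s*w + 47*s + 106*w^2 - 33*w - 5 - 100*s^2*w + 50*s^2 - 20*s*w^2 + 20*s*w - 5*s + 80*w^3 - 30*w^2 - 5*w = 30*s^2 + 24*s + 80*w^3 + w^2*(76 - 20*s) + w*(-100*s^2 - 74*s - 10) - 6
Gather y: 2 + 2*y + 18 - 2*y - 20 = 0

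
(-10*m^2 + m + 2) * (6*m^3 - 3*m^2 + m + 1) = -60*m^5 + 36*m^4 - m^3 - 15*m^2 + 3*m + 2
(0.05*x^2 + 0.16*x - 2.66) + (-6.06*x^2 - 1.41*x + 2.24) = -6.01*x^2 - 1.25*x - 0.42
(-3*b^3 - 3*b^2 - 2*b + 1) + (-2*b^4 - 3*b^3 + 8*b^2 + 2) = -2*b^4 - 6*b^3 + 5*b^2 - 2*b + 3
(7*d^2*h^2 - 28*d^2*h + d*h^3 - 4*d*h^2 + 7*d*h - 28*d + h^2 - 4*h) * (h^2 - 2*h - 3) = 7*d^2*h^4 - 42*d^2*h^3 + 35*d^2*h^2 + 84*d^2*h + d*h^5 - 6*d*h^4 + 12*d*h^3 - 30*d*h^2 + 35*d*h + 84*d + h^4 - 6*h^3 + 5*h^2 + 12*h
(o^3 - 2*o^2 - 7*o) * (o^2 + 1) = o^5 - 2*o^4 - 6*o^3 - 2*o^2 - 7*o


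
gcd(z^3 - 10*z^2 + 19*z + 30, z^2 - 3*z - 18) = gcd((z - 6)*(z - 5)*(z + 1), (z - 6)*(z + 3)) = z - 6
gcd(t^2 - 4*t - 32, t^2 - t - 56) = t - 8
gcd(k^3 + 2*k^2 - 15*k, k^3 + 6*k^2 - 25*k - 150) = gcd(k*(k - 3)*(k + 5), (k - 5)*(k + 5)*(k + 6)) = k + 5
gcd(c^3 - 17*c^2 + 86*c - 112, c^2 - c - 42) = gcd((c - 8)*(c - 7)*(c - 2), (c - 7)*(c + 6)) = c - 7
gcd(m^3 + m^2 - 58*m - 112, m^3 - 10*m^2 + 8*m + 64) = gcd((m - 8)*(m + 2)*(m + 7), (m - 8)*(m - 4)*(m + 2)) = m^2 - 6*m - 16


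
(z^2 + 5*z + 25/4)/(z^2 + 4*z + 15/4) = (2*z + 5)/(2*z + 3)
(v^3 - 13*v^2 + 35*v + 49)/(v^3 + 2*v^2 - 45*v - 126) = (v^2 - 6*v - 7)/(v^2 + 9*v + 18)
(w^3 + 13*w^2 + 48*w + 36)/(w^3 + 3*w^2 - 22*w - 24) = (w + 6)/(w - 4)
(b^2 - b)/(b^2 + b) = (b - 1)/(b + 1)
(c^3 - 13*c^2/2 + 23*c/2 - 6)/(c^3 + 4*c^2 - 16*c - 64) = (2*c^2 - 5*c + 3)/(2*(c^2 + 8*c + 16))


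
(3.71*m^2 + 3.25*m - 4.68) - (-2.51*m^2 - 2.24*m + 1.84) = 6.22*m^2 + 5.49*m - 6.52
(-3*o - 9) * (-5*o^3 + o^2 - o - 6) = 15*o^4 + 42*o^3 - 6*o^2 + 27*o + 54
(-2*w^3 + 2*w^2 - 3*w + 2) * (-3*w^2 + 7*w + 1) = 6*w^5 - 20*w^4 + 21*w^3 - 25*w^2 + 11*w + 2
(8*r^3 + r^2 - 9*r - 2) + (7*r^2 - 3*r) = 8*r^3 + 8*r^2 - 12*r - 2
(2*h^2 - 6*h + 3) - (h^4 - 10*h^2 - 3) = -h^4 + 12*h^2 - 6*h + 6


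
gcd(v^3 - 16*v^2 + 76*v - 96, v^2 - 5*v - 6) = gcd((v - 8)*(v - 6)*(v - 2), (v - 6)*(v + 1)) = v - 6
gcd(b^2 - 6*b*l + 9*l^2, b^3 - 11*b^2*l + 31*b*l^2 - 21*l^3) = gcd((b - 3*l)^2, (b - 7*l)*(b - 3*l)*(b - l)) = b - 3*l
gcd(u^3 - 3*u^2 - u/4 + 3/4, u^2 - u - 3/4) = u + 1/2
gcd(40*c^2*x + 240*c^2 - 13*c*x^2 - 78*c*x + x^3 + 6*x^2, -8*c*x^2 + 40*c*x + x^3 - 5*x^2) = -8*c + x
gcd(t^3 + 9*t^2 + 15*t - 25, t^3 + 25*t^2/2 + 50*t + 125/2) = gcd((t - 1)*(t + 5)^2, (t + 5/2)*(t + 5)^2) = t^2 + 10*t + 25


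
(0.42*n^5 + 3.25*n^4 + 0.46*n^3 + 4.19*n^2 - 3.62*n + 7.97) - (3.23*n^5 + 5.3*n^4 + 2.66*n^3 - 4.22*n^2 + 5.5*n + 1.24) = -2.81*n^5 - 2.05*n^4 - 2.2*n^3 + 8.41*n^2 - 9.12*n + 6.73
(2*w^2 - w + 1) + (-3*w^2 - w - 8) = -w^2 - 2*w - 7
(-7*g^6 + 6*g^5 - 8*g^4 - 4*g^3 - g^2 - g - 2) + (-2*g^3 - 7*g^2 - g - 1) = -7*g^6 + 6*g^5 - 8*g^4 - 6*g^3 - 8*g^2 - 2*g - 3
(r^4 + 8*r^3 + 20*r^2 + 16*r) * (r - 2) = r^5 + 6*r^4 + 4*r^3 - 24*r^2 - 32*r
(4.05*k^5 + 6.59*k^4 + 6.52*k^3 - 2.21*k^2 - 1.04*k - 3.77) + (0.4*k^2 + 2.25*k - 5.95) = 4.05*k^5 + 6.59*k^4 + 6.52*k^3 - 1.81*k^2 + 1.21*k - 9.72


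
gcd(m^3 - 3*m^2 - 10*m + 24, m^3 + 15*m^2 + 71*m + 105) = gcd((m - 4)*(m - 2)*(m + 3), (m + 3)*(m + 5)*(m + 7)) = m + 3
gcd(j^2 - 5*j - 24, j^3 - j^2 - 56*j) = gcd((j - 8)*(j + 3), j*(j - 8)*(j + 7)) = j - 8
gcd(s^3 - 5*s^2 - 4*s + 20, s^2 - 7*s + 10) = s^2 - 7*s + 10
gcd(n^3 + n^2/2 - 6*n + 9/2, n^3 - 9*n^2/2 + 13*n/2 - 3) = n^2 - 5*n/2 + 3/2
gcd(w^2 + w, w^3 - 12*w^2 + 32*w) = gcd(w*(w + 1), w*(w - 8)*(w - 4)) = w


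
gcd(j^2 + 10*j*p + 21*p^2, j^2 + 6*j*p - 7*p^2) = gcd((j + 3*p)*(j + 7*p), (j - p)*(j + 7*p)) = j + 7*p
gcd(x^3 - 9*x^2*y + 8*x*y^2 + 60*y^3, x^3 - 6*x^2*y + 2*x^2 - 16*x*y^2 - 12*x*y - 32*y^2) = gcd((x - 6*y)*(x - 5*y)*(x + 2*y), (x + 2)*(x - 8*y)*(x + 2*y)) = x + 2*y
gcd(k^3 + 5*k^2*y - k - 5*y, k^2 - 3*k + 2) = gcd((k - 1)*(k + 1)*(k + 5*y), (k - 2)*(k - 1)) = k - 1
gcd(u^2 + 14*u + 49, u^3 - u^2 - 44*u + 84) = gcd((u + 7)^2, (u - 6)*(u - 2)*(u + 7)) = u + 7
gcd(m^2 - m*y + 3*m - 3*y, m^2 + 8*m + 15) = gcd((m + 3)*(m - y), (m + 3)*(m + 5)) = m + 3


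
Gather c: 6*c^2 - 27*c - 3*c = 6*c^2 - 30*c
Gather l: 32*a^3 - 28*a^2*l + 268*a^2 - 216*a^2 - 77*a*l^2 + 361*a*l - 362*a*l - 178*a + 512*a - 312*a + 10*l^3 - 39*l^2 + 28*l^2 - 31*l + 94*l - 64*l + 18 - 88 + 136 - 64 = 32*a^3 + 52*a^2 + 22*a + 10*l^3 + l^2*(-77*a - 11) + l*(-28*a^2 - a - 1) + 2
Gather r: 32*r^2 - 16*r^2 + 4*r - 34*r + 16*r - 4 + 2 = 16*r^2 - 14*r - 2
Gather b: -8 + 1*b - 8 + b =2*b - 16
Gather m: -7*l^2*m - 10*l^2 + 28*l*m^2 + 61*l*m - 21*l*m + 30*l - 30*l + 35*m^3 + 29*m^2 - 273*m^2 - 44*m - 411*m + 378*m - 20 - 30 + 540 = -10*l^2 + 35*m^3 + m^2*(28*l - 244) + m*(-7*l^2 + 40*l - 77) + 490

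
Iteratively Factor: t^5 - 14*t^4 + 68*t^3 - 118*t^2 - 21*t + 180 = (t - 5)*(t^4 - 9*t^3 + 23*t^2 - 3*t - 36) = (t - 5)*(t - 3)*(t^3 - 6*t^2 + 5*t + 12) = (t - 5)*(t - 3)*(t + 1)*(t^2 - 7*t + 12) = (t - 5)*(t - 3)^2*(t + 1)*(t - 4)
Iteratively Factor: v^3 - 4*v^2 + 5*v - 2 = (v - 2)*(v^2 - 2*v + 1) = (v - 2)*(v - 1)*(v - 1)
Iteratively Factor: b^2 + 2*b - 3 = (b - 1)*(b + 3)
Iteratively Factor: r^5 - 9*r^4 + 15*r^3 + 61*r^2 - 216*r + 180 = (r - 5)*(r^4 - 4*r^3 - 5*r^2 + 36*r - 36) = (r - 5)*(r - 2)*(r^3 - 2*r^2 - 9*r + 18) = (r - 5)*(r - 2)^2*(r^2 - 9) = (r - 5)*(r - 3)*(r - 2)^2*(r + 3)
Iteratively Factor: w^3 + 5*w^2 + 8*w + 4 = (w + 1)*(w^2 + 4*w + 4) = (w + 1)*(w + 2)*(w + 2)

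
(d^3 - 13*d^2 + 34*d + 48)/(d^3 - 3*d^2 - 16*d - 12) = (d - 8)/(d + 2)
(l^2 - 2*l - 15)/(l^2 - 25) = (l + 3)/(l + 5)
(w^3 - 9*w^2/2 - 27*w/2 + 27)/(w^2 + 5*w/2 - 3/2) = (2*w^2 - 15*w + 18)/(2*w - 1)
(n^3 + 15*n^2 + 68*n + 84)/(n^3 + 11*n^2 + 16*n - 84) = (n + 2)/(n - 2)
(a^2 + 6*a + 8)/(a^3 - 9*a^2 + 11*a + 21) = (a^2 + 6*a + 8)/(a^3 - 9*a^2 + 11*a + 21)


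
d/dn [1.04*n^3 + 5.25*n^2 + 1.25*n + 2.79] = 3.12*n^2 + 10.5*n + 1.25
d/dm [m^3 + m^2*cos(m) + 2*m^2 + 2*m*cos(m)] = -m^2*sin(m) + 3*m^2 + 2*sqrt(2)*m*cos(m + pi/4) + 4*m + 2*cos(m)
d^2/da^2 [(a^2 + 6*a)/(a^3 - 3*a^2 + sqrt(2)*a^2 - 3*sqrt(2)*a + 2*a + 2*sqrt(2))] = 2*(a*(a + 6)*(3*a^2 - 6*a + 2*sqrt(2)*a - 3*sqrt(2) + 2)^2 - (a*(a + 6)*(3*a - 3 + sqrt(2)) + 2*(a + 3)*(3*a^2 - 6*a + 2*sqrt(2)*a - 3*sqrt(2) + 2))*(a^3 - 3*a^2 + sqrt(2)*a^2 - 3*sqrt(2)*a + 2*a + 2*sqrt(2)) + (a^3 - 3*a^2 + sqrt(2)*a^2 - 3*sqrt(2)*a + 2*a + 2*sqrt(2))^2)/(a^3 - 3*a^2 + sqrt(2)*a^2 - 3*sqrt(2)*a + 2*a + 2*sqrt(2))^3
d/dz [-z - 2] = -1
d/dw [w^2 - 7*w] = 2*w - 7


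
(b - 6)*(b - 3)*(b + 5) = b^3 - 4*b^2 - 27*b + 90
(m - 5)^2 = m^2 - 10*m + 25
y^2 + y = y*(y + 1)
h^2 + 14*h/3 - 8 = (h - 4/3)*(h + 6)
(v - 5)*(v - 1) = v^2 - 6*v + 5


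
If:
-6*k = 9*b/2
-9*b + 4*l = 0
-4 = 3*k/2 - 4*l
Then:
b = 32/81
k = -8/27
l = 8/9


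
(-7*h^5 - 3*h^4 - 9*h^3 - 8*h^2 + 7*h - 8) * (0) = 0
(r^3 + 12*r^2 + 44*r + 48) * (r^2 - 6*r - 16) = r^5 + 6*r^4 - 44*r^3 - 408*r^2 - 992*r - 768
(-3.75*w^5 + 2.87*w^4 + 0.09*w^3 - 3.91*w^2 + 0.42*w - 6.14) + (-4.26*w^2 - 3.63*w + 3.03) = -3.75*w^5 + 2.87*w^4 + 0.09*w^3 - 8.17*w^2 - 3.21*w - 3.11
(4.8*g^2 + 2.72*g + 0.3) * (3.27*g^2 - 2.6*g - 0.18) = 15.696*g^4 - 3.5856*g^3 - 6.955*g^2 - 1.2696*g - 0.054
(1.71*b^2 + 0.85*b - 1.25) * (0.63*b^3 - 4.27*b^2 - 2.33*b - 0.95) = 1.0773*b^5 - 6.7662*b^4 - 8.4013*b^3 + 1.7325*b^2 + 2.105*b + 1.1875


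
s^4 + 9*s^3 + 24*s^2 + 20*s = s*(s + 2)^2*(s + 5)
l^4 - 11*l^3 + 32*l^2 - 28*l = l*(l - 7)*(l - 2)^2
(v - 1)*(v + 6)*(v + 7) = v^3 + 12*v^2 + 29*v - 42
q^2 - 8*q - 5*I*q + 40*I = (q - 8)*(q - 5*I)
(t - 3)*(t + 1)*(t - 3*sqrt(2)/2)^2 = t^4 - 3*sqrt(2)*t^3 - 2*t^3 + 3*t^2/2 + 6*sqrt(2)*t^2 - 9*t + 9*sqrt(2)*t - 27/2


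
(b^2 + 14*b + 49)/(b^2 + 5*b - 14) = (b + 7)/(b - 2)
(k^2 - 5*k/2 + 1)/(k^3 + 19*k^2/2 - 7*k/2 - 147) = (2*k^2 - 5*k + 2)/(2*k^3 + 19*k^2 - 7*k - 294)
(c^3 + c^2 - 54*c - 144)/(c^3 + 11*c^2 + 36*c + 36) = (c - 8)/(c + 2)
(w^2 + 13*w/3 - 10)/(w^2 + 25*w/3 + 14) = (3*w - 5)/(3*w + 7)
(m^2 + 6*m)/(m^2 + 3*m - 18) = m/(m - 3)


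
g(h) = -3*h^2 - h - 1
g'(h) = -6*h - 1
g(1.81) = -12.64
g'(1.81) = -11.86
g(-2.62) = -18.97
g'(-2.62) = 14.72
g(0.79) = -3.66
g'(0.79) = -5.74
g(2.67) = -25.06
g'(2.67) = -17.02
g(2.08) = -16.06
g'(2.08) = -13.48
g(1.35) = -7.82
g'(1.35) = -9.10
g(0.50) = -2.25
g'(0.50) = -4.00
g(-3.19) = -28.34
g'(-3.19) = 18.14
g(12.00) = -445.00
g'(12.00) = -73.00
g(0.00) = -1.00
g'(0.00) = -1.00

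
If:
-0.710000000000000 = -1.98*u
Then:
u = 0.36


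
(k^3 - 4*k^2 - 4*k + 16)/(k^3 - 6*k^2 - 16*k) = (k^2 - 6*k + 8)/(k*(k - 8))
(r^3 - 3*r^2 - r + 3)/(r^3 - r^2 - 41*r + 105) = (r^2 - 1)/(r^2 + 2*r - 35)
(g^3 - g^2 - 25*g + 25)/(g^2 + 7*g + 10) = (g^2 - 6*g + 5)/(g + 2)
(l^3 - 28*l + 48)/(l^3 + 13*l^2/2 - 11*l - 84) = 2*(l^2 - 6*l + 8)/(2*l^2 + l - 28)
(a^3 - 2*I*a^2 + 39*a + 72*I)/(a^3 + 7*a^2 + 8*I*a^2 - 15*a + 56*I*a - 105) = (a^2 - 5*I*a + 24)/(a^2 + a*(7 + 5*I) + 35*I)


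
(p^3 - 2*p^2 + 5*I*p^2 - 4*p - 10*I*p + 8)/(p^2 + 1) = (p^2 + p*(-2 + 4*I) - 8*I)/(p - I)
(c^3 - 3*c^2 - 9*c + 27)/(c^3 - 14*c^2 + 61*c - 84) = (c^2 - 9)/(c^2 - 11*c + 28)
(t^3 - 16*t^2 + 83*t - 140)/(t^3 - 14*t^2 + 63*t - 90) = (t^2 - 11*t + 28)/(t^2 - 9*t + 18)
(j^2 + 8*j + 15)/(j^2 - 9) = (j + 5)/(j - 3)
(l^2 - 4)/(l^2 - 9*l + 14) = (l + 2)/(l - 7)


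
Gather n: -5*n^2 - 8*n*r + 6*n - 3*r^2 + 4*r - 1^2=-5*n^2 + n*(6 - 8*r) - 3*r^2 + 4*r - 1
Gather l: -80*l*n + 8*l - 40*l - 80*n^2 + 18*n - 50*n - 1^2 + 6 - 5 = l*(-80*n - 32) - 80*n^2 - 32*n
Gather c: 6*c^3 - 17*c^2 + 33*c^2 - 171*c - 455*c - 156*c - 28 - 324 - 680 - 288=6*c^3 + 16*c^2 - 782*c - 1320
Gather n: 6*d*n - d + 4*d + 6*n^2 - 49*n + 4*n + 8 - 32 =3*d + 6*n^2 + n*(6*d - 45) - 24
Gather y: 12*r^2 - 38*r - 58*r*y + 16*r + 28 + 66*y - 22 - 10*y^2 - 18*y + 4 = 12*r^2 - 22*r - 10*y^2 + y*(48 - 58*r) + 10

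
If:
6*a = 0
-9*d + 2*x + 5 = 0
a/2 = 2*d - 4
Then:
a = 0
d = 2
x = 13/2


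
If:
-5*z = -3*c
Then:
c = 5*z/3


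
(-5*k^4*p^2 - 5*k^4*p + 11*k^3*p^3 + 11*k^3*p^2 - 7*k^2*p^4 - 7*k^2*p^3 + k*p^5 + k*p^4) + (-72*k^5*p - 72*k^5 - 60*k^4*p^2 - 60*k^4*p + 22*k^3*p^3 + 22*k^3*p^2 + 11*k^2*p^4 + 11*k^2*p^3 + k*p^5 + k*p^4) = -72*k^5*p - 72*k^5 - 65*k^4*p^2 - 65*k^4*p + 33*k^3*p^3 + 33*k^3*p^2 + 4*k^2*p^4 + 4*k^2*p^3 + 2*k*p^5 + 2*k*p^4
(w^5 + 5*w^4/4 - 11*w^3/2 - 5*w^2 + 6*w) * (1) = w^5 + 5*w^4/4 - 11*w^3/2 - 5*w^2 + 6*w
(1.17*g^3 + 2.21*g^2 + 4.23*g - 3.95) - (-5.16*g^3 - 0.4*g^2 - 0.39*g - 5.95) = 6.33*g^3 + 2.61*g^2 + 4.62*g + 2.0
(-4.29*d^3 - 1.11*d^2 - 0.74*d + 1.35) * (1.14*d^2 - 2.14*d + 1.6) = -4.8906*d^5 + 7.9152*d^4 - 5.3322*d^3 + 1.3466*d^2 - 4.073*d + 2.16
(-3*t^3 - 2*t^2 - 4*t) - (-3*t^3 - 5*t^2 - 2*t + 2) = 3*t^2 - 2*t - 2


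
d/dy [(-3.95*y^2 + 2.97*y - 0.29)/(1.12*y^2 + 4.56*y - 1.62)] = (-21.3384*y^2 + 13.4476*y - 3.489)/(1.2544*y^4 + 10.2144*y^3 + 17.1648*y^2 - 14.7744*y + 2.6244)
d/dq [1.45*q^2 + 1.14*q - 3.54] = 2.9*q + 1.14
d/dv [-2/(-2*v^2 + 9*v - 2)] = 2*(9 - 4*v)/(2*v^2 - 9*v + 2)^2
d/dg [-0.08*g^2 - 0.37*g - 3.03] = -0.16*g - 0.37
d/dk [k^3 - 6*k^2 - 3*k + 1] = 3*k^2 - 12*k - 3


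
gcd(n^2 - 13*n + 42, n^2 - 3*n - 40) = 1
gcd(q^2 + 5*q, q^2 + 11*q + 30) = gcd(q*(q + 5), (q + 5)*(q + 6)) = q + 5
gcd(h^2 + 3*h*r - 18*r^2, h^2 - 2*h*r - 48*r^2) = h + 6*r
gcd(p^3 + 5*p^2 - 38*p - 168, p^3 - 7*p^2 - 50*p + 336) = p^2 + p - 42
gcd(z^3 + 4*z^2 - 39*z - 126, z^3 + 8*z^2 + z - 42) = z^2 + 10*z + 21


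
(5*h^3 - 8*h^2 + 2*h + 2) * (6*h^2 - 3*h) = 30*h^5 - 63*h^4 + 36*h^3 + 6*h^2 - 6*h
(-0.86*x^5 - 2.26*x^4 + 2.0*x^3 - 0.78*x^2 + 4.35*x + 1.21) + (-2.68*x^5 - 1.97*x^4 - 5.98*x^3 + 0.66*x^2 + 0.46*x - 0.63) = -3.54*x^5 - 4.23*x^4 - 3.98*x^3 - 0.12*x^2 + 4.81*x + 0.58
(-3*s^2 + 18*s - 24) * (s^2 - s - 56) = -3*s^4 + 21*s^3 + 126*s^2 - 984*s + 1344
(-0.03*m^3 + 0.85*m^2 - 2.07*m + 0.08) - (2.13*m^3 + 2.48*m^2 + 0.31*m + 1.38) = -2.16*m^3 - 1.63*m^2 - 2.38*m - 1.3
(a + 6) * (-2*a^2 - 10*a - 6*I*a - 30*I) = -2*a^3 - 22*a^2 - 6*I*a^2 - 60*a - 66*I*a - 180*I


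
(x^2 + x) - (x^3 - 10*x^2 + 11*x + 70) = -x^3 + 11*x^2 - 10*x - 70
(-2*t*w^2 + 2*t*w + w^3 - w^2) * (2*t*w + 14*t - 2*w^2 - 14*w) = -4*t^2*w^3 - 24*t^2*w^2 + 28*t^2*w + 6*t*w^4 + 36*t*w^3 - 42*t*w^2 - 2*w^5 - 12*w^4 + 14*w^3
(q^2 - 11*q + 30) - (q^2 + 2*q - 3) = 33 - 13*q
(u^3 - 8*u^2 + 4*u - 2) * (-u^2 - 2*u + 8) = -u^5 + 6*u^4 + 20*u^3 - 70*u^2 + 36*u - 16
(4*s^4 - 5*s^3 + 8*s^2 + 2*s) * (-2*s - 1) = -8*s^5 + 6*s^4 - 11*s^3 - 12*s^2 - 2*s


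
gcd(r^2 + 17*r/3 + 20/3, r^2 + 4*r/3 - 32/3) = r + 4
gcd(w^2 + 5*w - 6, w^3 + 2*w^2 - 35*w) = 1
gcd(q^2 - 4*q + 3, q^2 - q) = q - 1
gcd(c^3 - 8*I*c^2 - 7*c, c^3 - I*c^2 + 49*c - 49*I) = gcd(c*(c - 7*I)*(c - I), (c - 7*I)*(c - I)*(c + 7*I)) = c^2 - 8*I*c - 7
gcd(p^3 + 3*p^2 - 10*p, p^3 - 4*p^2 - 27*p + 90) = p + 5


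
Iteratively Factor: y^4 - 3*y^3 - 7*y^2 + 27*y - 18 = (y + 3)*(y^3 - 6*y^2 + 11*y - 6) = (y - 2)*(y + 3)*(y^2 - 4*y + 3) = (y - 3)*(y - 2)*(y + 3)*(y - 1)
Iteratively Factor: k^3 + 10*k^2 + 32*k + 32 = (k + 4)*(k^2 + 6*k + 8) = (k + 4)^2*(k + 2)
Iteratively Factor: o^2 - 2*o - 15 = (o + 3)*(o - 5)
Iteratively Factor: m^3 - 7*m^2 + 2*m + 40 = (m - 4)*(m^2 - 3*m - 10) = (m - 4)*(m + 2)*(m - 5)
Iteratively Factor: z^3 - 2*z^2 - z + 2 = (z - 1)*(z^2 - z - 2) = (z - 1)*(z + 1)*(z - 2)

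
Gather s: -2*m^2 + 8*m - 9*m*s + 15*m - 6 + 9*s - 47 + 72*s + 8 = -2*m^2 + 23*m + s*(81 - 9*m) - 45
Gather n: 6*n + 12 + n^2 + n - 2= n^2 + 7*n + 10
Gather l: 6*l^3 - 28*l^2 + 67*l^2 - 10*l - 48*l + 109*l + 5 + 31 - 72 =6*l^3 + 39*l^2 + 51*l - 36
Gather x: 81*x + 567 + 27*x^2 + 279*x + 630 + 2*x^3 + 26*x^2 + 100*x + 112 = 2*x^3 + 53*x^2 + 460*x + 1309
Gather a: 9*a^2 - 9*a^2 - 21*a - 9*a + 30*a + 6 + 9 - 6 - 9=0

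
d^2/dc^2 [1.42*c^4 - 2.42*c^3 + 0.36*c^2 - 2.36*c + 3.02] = 17.04*c^2 - 14.52*c + 0.72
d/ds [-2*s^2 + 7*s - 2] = 7 - 4*s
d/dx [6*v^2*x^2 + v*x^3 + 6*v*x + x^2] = 12*v^2*x + 3*v*x^2 + 6*v + 2*x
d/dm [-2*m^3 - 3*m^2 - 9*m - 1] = -6*m^2 - 6*m - 9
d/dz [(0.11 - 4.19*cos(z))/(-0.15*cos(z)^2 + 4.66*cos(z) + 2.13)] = (0.6285*cos(z)^2 - 0.0330000000000013*cos(z) + 9.4373)*sin(z)/(0.0225*cos(z)^4 - 1.398*cos(z)^3 + 21.0766*cos(z)^2 + 19.8516*cos(z) + 4.5369)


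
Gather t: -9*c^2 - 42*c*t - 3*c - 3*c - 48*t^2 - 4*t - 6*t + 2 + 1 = -9*c^2 - 6*c - 48*t^2 + t*(-42*c - 10) + 3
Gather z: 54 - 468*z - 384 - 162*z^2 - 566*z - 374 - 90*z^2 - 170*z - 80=-252*z^2 - 1204*z - 784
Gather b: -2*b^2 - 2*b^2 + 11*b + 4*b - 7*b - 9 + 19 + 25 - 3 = -4*b^2 + 8*b + 32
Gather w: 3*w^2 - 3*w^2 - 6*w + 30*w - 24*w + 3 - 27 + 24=0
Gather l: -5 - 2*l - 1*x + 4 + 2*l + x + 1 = 0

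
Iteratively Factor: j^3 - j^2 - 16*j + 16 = (j + 4)*(j^2 - 5*j + 4) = (j - 1)*(j + 4)*(j - 4)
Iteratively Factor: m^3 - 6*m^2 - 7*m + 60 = (m + 3)*(m^2 - 9*m + 20) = (m - 4)*(m + 3)*(m - 5)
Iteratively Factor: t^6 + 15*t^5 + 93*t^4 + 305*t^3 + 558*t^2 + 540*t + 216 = (t + 3)*(t^5 + 12*t^4 + 57*t^3 + 134*t^2 + 156*t + 72) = (t + 2)*(t + 3)*(t^4 + 10*t^3 + 37*t^2 + 60*t + 36) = (t + 2)*(t + 3)^2*(t^3 + 7*t^2 + 16*t + 12) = (t + 2)*(t + 3)^3*(t^2 + 4*t + 4) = (t + 2)^2*(t + 3)^3*(t + 2)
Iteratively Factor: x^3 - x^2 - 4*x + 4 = (x - 2)*(x^2 + x - 2) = (x - 2)*(x + 2)*(x - 1)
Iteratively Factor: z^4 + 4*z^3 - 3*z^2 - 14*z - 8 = (z + 1)*(z^3 + 3*z^2 - 6*z - 8) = (z + 1)^2*(z^2 + 2*z - 8) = (z - 2)*(z + 1)^2*(z + 4)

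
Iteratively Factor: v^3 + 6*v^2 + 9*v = (v)*(v^2 + 6*v + 9) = v*(v + 3)*(v + 3)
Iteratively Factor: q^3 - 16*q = (q + 4)*(q^2 - 4*q) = q*(q + 4)*(q - 4)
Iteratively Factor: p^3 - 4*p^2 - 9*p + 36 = (p - 4)*(p^2 - 9) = (p - 4)*(p + 3)*(p - 3)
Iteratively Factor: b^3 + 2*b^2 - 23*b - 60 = (b - 5)*(b^2 + 7*b + 12) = (b - 5)*(b + 3)*(b + 4)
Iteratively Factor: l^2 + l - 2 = (l - 1)*(l + 2)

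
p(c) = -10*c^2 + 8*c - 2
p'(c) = 8 - 20*c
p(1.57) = -14.09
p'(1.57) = -23.40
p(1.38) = -10.00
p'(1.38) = -19.60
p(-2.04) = -59.94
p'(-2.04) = 48.80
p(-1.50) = -36.50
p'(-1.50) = 38.00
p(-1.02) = -20.56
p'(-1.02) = 28.40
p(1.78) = -19.44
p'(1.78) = -27.60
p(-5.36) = -332.18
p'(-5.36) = 115.20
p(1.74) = -18.36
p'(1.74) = -26.80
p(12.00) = -1346.00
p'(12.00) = -232.00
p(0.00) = -2.00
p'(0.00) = 8.00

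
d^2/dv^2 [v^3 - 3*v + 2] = 6*v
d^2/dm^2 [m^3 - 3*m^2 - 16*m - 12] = 6*m - 6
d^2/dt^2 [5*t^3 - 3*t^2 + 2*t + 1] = 30*t - 6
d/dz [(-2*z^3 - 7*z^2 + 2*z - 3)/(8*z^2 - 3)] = 2*(-8*z^4 + z^2 + 45*z - 3)/(64*z^4 - 48*z^2 + 9)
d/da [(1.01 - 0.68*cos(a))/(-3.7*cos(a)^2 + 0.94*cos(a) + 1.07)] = (2.516*cos(a)^2 - 7.474*cos(a) + 1.677)*sin(a)/(13.69*cos(a)^4 - 6.956*cos(a)^3 - 7.0344*cos(a)^2 + 2.0116*cos(a) + 1.1449)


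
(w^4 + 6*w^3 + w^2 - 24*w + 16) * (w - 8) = w^5 - 2*w^4 - 47*w^3 - 32*w^2 + 208*w - 128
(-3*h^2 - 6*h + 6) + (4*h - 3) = -3*h^2 - 2*h + 3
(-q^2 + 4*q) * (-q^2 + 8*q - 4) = q^4 - 12*q^3 + 36*q^2 - 16*q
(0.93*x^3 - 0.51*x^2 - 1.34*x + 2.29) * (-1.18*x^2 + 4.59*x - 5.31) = -1.0974*x^5 + 4.8705*x^4 - 5.698*x^3 - 6.1447*x^2 + 17.6265*x - 12.1599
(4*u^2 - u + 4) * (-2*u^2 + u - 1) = -8*u^4 + 6*u^3 - 13*u^2 + 5*u - 4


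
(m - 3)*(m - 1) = m^2 - 4*m + 3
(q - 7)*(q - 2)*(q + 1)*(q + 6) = q^4 - 2*q^3 - 43*q^2 + 44*q + 84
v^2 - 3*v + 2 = (v - 2)*(v - 1)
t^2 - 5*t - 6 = (t - 6)*(t + 1)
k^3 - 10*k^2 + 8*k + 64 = (k - 8)*(k - 4)*(k + 2)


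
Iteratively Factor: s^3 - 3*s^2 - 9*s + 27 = (s - 3)*(s^2 - 9) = (s - 3)^2*(s + 3)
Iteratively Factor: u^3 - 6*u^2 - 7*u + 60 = (u + 3)*(u^2 - 9*u + 20) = (u - 5)*(u + 3)*(u - 4)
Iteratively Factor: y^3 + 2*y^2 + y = (y)*(y^2 + 2*y + 1) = y*(y + 1)*(y + 1)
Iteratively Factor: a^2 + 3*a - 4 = (a + 4)*(a - 1)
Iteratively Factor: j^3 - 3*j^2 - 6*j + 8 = (j + 2)*(j^2 - 5*j + 4) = (j - 1)*(j + 2)*(j - 4)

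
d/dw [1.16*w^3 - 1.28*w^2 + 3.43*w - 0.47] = 3.48*w^2 - 2.56*w + 3.43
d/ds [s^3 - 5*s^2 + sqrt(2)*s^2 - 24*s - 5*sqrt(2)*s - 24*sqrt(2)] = 3*s^2 - 10*s + 2*sqrt(2)*s - 24 - 5*sqrt(2)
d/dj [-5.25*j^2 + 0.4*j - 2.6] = 0.4 - 10.5*j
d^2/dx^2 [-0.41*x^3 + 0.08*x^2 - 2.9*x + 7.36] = 0.16 - 2.46*x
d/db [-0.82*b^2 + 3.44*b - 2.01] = 3.44 - 1.64*b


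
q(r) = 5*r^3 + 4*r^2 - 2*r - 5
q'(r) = 15*r^2 + 8*r - 2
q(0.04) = -5.07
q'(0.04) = -1.66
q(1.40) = 13.76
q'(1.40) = 38.60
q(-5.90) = -880.86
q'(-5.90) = 472.95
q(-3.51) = -164.92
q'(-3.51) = 154.72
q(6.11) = 1272.60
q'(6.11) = 606.86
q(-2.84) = -81.59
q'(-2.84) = 96.26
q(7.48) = 2296.39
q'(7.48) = 897.10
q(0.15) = -5.19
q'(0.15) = -0.46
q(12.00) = 9187.00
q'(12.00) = 2254.00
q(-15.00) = -15950.00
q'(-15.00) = 3253.00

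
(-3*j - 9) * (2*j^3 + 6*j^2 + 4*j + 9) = -6*j^4 - 36*j^3 - 66*j^2 - 63*j - 81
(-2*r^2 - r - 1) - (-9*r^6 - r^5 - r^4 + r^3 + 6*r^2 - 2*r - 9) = 9*r^6 + r^5 + r^4 - r^3 - 8*r^2 + r + 8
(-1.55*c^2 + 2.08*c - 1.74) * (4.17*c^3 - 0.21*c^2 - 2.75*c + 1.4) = -6.4635*c^5 + 8.9991*c^4 - 3.4301*c^3 - 7.5246*c^2 + 7.697*c - 2.436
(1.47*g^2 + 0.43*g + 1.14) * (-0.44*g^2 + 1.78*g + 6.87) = -0.6468*g^4 + 2.4274*g^3 + 10.3627*g^2 + 4.9833*g + 7.8318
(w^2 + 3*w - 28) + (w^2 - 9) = 2*w^2 + 3*w - 37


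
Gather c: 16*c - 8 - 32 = 16*c - 40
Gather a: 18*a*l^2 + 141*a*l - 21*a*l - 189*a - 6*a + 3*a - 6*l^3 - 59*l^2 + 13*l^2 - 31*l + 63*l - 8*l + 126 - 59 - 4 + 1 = a*(18*l^2 + 120*l - 192) - 6*l^3 - 46*l^2 + 24*l + 64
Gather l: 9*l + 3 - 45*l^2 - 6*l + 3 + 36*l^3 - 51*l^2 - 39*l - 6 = 36*l^3 - 96*l^2 - 36*l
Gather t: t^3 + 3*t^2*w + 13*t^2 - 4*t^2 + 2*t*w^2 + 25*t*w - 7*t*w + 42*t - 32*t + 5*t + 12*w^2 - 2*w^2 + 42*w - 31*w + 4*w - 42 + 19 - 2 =t^3 + t^2*(3*w + 9) + t*(2*w^2 + 18*w + 15) + 10*w^2 + 15*w - 25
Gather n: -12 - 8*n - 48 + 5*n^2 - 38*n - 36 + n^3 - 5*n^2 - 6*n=n^3 - 52*n - 96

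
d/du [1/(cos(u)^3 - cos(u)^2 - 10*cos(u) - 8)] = (3*cos(u)^2 - 2*cos(u) - 10)*sin(u)/(-cos(u)^3 + cos(u)^2 + 10*cos(u) + 8)^2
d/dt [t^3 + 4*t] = 3*t^2 + 4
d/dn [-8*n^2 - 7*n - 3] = -16*n - 7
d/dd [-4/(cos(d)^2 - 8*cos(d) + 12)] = 8*(4 - cos(d))*sin(d)/(cos(d)^2 - 8*cos(d) + 12)^2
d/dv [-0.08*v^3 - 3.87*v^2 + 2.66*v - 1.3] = -0.24*v^2 - 7.74*v + 2.66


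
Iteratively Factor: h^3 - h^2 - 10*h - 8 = (h + 1)*(h^2 - 2*h - 8) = (h - 4)*(h + 1)*(h + 2)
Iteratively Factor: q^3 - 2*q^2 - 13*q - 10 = (q + 1)*(q^2 - 3*q - 10) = (q - 5)*(q + 1)*(q + 2)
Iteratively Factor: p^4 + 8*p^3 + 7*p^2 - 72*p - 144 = (p + 4)*(p^3 + 4*p^2 - 9*p - 36) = (p - 3)*(p + 4)*(p^2 + 7*p + 12) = (p - 3)*(p + 3)*(p + 4)*(p + 4)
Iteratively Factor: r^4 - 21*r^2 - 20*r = (r)*(r^3 - 21*r - 20) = r*(r + 4)*(r^2 - 4*r - 5) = r*(r - 5)*(r + 4)*(r + 1)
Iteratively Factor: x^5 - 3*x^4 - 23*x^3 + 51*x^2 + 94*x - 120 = (x - 3)*(x^4 - 23*x^2 - 18*x + 40) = (x - 5)*(x - 3)*(x^3 + 5*x^2 + 2*x - 8) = (x - 5)*(x - 3)*(x + 4)*(x^2 + x - 2) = (x - 5)*(x - 3)*(x - 1)*(x + 4)*(x + 2)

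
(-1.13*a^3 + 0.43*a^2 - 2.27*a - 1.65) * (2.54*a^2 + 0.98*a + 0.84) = -2.8702*a^5 - 0.0151999999999999*a^4 - 6.2936*a^3 - 6.0544*a^2 - 3.5238*a - 1.386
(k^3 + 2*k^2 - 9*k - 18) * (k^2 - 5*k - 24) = k^5 - 3*k^4 - 43*k^3 - 21*k^2 + 306*k + 432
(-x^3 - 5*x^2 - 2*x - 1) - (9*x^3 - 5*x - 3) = -10*x^3 - 5*x^2 + 3*x + 2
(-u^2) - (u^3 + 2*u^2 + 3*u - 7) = -u^3 - 3*u^2 - 3*u + 7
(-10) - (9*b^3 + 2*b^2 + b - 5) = -9*b^3 - 2*b^2 - b - 5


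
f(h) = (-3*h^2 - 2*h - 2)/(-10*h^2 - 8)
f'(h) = 20*h*(-3*h^2 - 2*h - 2)/(-10*h^2 - 8)^2 + (-6*h - 2)/(-10*h^2 - 8)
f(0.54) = 0.36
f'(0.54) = 0.12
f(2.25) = 0.37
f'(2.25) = -0.02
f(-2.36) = 0.22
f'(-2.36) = -0.03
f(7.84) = 0.32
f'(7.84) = -0.00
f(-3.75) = 0.25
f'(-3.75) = -0.01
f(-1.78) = 0.20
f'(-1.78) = -0.04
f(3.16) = 0.35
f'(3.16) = -0.01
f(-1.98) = 0.21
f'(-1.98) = -0.04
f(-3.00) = 0.23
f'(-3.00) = -0.02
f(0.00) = 0.25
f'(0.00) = 0.25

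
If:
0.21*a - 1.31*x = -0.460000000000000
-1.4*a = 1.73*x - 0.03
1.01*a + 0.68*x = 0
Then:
No Solution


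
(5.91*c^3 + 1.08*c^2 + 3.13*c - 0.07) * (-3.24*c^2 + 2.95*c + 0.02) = -19.1484*c^5 + 13.9353*c^4 - 6.837*c^3 + 9.4819*c^2 - 0.1439*c - 0.0014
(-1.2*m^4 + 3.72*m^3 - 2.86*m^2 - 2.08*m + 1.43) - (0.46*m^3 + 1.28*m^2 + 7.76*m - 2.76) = -1.2*m^4 + 3.26*m^3 - 4.14*m^2 - 9.84*m + 4.19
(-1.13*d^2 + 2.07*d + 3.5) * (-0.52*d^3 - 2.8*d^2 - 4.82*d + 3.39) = 0.5876*d^5 + 2.0876*d^4 - 2.1694*d^3 - 23.6081*d^2 - 9.8527*d + 11.865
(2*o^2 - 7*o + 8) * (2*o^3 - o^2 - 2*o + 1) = 4*o^5 - 16*o^4 + 19*o^3 + 8*o^2 - 23*o + 8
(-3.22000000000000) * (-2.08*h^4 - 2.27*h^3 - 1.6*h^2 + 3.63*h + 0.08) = 6.6976*h^4 + 7.3094*h^3 + 5.152*h^2 - 11.6886*h - 0.2576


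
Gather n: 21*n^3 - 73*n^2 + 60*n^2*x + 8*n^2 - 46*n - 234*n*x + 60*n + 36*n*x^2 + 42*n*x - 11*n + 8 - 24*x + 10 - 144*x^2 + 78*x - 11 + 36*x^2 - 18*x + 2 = 21*n^3 + n^2*(60*x - 65) + n*(36*x^2 - 192*x + 3) - 108*x^2 + 36*x + 9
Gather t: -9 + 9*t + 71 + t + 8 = 10*t + 70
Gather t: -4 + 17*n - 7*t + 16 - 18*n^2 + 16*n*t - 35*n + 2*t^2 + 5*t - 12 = -18*n^2 - 18*n + 2*t^2 + t*(16*n - 2)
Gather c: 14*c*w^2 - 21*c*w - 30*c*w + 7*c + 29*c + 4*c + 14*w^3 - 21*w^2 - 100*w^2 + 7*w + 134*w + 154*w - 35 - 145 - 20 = c*(14*w^2 - 51*w + 40) + 14*w^3 - 121*w^2 + 295*w - 200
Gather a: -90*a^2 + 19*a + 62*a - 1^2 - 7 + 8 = -90*a^2 + 81*a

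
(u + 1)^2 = u^2 + 2*u + 1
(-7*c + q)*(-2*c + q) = 14*c^2 - 9*c*q + q^2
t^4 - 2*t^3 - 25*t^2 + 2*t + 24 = (t - 6)*(t - 1)*(t + 1)*(t + 4)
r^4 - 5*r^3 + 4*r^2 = r^2*(r - 4)*(r - 1)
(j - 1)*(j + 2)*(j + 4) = j^3 + 5*j^2 + 2*j - 8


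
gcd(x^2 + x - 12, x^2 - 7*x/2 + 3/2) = x - 3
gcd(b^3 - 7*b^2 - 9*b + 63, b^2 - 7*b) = b - 7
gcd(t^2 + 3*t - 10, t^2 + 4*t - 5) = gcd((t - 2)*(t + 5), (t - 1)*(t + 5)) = t + 5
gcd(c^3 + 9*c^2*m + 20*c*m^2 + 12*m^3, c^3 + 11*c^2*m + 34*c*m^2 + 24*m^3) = c^2 + 7*c*m + 6*m^2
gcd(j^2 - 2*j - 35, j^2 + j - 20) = j + 5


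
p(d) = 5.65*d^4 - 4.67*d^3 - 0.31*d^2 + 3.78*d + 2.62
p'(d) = 22.6*d^3 - 14.01*d^2 - 0.62*d + 3.78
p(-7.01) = 15212.91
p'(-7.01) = -8465.40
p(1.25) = 11.53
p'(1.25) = 25.26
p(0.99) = 6.95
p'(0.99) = 11.36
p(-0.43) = 1.50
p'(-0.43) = -0.34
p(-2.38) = 236.11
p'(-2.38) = -378.78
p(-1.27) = 21.58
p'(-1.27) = -64.32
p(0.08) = 2.92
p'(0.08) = 3.65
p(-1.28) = 22.23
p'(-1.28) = -65.78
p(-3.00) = 572.23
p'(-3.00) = -730.65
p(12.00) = 109091.98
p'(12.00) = 37031.70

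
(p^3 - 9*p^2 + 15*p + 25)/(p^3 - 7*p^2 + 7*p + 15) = (p - 5)/(p - 3)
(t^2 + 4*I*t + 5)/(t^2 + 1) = (t + 5*I)/(t + I)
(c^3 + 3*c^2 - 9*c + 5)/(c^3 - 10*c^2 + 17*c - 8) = (c + 5)/(c - 8)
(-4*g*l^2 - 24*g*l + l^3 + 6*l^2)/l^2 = -4*g - 24*g/l + l + 6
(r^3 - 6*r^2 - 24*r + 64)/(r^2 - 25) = (r^3 - 6*r^2 - 24*r + 64)/(r^2 - 25)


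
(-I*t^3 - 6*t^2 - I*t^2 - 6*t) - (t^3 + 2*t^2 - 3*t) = -t^3 - I*t^3 - 8*t^2 - I*t^2 - 3*t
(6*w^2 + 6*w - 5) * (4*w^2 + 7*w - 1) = 24*w^4 + 66*w^3 + 16*w^2 - 41*w + 5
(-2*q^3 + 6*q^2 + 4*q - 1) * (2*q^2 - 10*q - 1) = -4*q^5 + 32*q^4 - 50*q^3 - 48*q^2 + 6*q + 1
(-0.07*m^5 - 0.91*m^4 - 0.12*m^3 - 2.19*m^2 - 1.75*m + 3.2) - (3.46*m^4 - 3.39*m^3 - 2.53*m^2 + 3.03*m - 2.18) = -0.07*m^5 - 4.37*m^4 + 3.27*m^3 + 0.34*m^2 - 4.78*m + 5.38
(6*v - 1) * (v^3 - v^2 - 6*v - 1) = 6*v^4 - 7*v^3 - 35*v^2 + 1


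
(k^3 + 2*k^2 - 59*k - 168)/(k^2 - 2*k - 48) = (k^2 + 10*k + 21)/(k + 6)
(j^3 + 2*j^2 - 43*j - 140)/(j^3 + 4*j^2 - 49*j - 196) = (j + 5)/(j + 7)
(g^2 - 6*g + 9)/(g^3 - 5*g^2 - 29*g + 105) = (g - 3)/(g^2 - 2*g - 35)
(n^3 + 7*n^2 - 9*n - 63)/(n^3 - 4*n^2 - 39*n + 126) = (n^2 + 10*n + 21)/(n^2 - n - 42)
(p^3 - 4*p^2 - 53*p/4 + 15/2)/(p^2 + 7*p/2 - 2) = (p^2 - 7*p/2 - 15)/(p + 4)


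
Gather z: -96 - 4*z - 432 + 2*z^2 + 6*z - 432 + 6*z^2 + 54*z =8*z^2 + 56*z - 960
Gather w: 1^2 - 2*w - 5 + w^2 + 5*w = w^2 + 3*w - 4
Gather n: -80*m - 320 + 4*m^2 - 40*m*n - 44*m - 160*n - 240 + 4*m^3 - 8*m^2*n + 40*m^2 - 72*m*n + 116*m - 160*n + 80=4*m^3 + 44*m^2 - 8*m + n*(-8*m^2 - 112*m - 320) - 480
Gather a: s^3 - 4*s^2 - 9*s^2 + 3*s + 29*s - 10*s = s^3 - 13*s^2 + 22*s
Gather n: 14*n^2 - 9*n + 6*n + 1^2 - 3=14*n^2 - 3*n - 2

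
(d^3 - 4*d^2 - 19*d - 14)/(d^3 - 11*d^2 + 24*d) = (d^3 - 4*d^2 - 19*d - 14)/(d*(d^2 - 11*d + 24))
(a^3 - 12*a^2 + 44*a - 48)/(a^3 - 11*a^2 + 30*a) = (a^2 - 6*a + 8)/(a*(a - 5))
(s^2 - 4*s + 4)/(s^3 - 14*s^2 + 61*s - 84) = (s^2 - 4*s + 4)/(s^3 - 14*s^2 + 61*s - 84)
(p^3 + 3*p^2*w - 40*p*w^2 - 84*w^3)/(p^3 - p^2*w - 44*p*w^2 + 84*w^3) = (p + 2*w)/(p - 2*w)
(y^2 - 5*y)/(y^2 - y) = (y - 5)/(y - 1)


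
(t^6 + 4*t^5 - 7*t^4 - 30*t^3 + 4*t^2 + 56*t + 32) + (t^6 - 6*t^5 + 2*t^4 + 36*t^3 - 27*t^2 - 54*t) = 2*t^6 - 2*t^5 - 5*t^4 + 6*t^3 - 23*t^2 + 2*t + 32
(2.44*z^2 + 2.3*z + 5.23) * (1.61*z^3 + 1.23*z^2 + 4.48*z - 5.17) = 3.9284*z^5 + 6.7042*z^4 + 22.1805*z^3 + 4.1221*z^2 + 11.5394*z - 27.0391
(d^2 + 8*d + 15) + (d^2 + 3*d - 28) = 2*d^2 + 11*d - 13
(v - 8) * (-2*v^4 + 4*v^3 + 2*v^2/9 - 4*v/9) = -2*v^5 + 20*v^4 - 286*v^3/9 - 20*v^2/9 + 32*v/9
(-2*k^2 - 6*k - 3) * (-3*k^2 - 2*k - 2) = 6*k^4 + 22*k^3 + 25*k^2 + 18*k + 6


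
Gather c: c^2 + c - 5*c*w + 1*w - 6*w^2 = c^2 + c*(1 - 5*w) - 6*w^2 + w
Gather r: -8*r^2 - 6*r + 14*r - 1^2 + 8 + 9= -8*r^2 + 8*r + 16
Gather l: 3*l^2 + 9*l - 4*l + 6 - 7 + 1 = 3*l^2 + 5*l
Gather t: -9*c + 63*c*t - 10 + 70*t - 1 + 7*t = -9*c + t*(63*c + 77) - 11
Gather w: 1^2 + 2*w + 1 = 2*w + 2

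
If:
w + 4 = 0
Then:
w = -4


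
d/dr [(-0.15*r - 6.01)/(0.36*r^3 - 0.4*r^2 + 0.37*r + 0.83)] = (0.108*r^3 + 6.4308*r^2 - 4.808*r + 2.0992)/(0.1296*r^6 - 0.288*r^5 + 0.4264*r^4 + 0.3016*r^3 - 0.5271*r^2 + 0.6142*r + 0.6889)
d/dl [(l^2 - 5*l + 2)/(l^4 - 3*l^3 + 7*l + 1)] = ((2*l - 5)*(l^4 - 3*l^3 + 7*l + 1) - (l^2 - 5*l + 2)*(4*l^3 - 9*l^2 + 7))/(l^4 - 3*l^3 + 7*l + 1)^2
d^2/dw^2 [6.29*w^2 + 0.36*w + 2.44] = 12.5800000000000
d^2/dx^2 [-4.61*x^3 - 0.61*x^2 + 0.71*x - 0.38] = -27.66*x - 1.22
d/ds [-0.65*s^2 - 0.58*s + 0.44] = -1.3*s - 0.58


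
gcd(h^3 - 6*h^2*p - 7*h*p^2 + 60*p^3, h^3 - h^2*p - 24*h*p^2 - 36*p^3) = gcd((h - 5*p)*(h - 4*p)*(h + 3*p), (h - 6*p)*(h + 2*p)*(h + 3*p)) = h + 3*p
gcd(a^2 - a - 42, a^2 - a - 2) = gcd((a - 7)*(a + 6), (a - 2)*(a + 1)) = 1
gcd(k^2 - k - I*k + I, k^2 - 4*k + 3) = k - 1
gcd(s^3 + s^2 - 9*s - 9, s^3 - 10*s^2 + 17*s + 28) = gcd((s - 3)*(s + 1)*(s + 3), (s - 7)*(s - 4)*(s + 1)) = s + 1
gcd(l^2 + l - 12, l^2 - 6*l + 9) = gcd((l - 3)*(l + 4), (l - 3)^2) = l - 3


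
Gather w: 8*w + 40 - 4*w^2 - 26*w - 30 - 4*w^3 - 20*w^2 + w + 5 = -4*w^3 - 24*w^2 - 17*w + 15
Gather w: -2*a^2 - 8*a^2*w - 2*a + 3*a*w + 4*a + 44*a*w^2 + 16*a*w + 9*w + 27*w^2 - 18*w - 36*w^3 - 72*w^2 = -2*a^2 + 2*a - 36*w^3 + w^2*(44*a - 45) + w*(-8*a^2 + 19*a - 9)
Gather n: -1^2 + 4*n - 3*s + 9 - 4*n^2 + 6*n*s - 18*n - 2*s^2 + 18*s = -4*n^2 + n*(6*s - 14) - 2*s^2 + 15*s + 8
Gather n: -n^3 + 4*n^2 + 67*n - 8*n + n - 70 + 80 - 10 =-n^3 + 4*n^2 + 60*n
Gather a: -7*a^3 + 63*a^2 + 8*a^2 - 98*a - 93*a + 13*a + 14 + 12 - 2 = -7*a^3 + 71*a^2 - 178*a + 24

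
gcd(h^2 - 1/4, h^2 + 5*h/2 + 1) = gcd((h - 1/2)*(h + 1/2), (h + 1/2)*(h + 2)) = h + 1/2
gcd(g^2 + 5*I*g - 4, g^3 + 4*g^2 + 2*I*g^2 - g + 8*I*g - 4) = g + I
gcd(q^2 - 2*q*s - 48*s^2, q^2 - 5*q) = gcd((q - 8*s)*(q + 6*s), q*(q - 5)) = 1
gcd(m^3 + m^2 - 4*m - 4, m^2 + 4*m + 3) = m + 1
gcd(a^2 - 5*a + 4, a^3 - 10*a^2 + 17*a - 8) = a - 1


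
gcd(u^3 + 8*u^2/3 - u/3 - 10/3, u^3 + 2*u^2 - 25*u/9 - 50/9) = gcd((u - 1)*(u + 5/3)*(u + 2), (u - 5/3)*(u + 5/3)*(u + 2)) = u^2 + 11*u/3 + 10/3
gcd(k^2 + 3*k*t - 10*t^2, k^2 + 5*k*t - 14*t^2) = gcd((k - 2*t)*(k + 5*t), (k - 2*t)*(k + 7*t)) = -k + 2*t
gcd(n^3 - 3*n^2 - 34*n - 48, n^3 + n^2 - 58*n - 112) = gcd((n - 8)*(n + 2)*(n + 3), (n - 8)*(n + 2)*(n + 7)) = n^2 - 6*n - 16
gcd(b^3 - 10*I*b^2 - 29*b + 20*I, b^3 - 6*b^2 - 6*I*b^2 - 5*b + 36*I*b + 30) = b^2 - 6*I*b - 5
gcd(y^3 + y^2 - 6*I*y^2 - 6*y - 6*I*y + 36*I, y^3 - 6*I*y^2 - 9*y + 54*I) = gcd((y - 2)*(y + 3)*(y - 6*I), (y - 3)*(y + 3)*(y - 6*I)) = y^2 + y*(3 - 6*I) - 18*I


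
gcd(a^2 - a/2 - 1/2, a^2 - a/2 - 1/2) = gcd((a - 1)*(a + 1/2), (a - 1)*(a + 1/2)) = a^2 - a/2 - 1/2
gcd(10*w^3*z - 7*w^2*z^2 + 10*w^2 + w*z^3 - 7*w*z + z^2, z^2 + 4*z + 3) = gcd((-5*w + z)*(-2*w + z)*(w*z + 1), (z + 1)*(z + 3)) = 1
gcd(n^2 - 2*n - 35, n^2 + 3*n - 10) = n + 5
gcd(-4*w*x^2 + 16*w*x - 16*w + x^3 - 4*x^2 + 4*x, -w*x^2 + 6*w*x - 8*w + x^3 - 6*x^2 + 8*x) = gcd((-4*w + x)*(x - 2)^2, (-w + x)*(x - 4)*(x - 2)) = x - 2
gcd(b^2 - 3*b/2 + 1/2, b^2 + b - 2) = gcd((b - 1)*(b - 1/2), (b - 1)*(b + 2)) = b - 1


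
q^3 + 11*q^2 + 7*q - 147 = (q - 3)*(q + 7)^2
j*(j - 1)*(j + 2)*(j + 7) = j^4 + 8*j^3 + 5*j^2 - 14*j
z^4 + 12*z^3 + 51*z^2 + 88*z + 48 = (z + 1)*(z + 3)*(z + 4)^2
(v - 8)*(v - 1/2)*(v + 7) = v^3 - 3*v^2/2 - 111*v/2 + 28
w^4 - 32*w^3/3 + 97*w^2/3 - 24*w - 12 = (w - 6)*(w - 3)*(w - 2)*(w + 1/3)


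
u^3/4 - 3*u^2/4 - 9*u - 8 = (u/4 + 1)*(u - 8)*(u + 1)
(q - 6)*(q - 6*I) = q^2 - 6*q - 6*I*q + 36*I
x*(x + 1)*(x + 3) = x^3 + 4*x^2 + 3*x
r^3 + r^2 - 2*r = r*(r - 1)*(r + 2)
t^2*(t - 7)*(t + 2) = t^4 - 5*t^3 - 14*t^2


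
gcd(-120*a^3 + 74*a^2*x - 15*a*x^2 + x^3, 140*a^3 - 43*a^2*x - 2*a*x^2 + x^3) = 20*a^2 - 9*a*x + x^2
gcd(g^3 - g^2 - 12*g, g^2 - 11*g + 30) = 1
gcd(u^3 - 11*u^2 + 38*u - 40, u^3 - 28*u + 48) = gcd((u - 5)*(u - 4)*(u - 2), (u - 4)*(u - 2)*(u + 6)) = u^2 - 6*u + 8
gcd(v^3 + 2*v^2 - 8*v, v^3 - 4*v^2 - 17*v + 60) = v + 4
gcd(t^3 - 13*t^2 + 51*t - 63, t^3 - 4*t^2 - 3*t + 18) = t^2 - 6*t + 9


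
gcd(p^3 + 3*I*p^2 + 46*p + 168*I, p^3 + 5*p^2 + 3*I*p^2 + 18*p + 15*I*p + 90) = p + 6*I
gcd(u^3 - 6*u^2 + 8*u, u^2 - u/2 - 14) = u - 4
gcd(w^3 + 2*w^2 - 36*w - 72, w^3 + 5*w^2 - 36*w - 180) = w^2 - 36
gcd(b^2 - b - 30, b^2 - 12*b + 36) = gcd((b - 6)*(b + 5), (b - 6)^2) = b - 6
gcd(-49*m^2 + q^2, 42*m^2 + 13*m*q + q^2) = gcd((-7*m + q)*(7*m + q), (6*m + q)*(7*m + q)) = 7*m + q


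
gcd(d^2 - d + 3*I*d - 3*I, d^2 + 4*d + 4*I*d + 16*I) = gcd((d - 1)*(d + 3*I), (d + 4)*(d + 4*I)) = 1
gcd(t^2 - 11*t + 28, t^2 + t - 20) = t - 4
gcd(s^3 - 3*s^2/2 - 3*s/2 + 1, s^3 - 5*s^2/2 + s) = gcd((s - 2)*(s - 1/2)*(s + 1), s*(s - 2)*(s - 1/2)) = s^2 - 5*s/2 + 1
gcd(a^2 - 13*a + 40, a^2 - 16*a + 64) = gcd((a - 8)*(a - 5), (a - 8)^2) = a - 8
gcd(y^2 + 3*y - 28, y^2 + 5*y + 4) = 1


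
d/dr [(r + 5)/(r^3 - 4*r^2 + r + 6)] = (r^3 - 4*r^2 + r - (r + 5)*(3*r^2 - 8*r + 1) + 6)/(r^3 - 4*r^2 + r + 6)^2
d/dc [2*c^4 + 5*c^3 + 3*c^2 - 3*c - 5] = 8*c^3 + 15*c^2 + 6*c - 3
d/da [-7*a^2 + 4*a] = 4 - 14*a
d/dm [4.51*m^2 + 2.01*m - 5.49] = 9.02*m + 2.01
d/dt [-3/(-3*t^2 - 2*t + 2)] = 6*(-3*t - 1)/(3*t^2 + 2*t - 2)^2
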